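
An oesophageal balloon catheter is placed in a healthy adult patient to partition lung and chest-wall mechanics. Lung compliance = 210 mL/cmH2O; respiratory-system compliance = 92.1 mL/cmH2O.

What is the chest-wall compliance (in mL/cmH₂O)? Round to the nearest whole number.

1/Ccw = 1/Crs − 1/CL.
1/Ccw = 1/92.1 − 1/210 = 0.006096.
Ccw = 164.04 mL/cmH2O.

164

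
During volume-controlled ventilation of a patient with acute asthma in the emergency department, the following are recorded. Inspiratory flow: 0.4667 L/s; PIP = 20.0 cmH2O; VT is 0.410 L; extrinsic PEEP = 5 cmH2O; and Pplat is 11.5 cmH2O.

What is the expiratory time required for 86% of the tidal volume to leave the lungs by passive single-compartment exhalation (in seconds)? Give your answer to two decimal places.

R = (PIP − Pplat)/V̇ = (20.0 − 11.5) / 0.4667 = 8.5/0.4667 = 18.213 cmH2O·s/L.
C = Vt/(Pplat − PEEP) = 410.0 / (11.5 − 5) = 410.0/6.5 = 63.077 mL/cmH2O.
τ = R × C = 18.213 × 0.06308 L/cmH2O = 1.149 s.
t = −τ·ln(1 − 0.86) = −1.149·ln(0.14) = 2.259 s.

2.26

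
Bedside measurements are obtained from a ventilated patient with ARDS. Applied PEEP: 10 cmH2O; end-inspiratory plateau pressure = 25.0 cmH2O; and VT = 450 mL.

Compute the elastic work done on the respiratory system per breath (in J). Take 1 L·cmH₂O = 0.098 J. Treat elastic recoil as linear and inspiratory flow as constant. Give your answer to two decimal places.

0.33

Elastic work ≈ ½ × (Pplat − PEEP) × Vt = 0.5 × (25.0 − 10) × 0.450 L = 0.5 × 15.0 × 0.450 = 3.375 L·cmH2O.
× 0.098 J/(L·cmH2O) → 0.3308 J.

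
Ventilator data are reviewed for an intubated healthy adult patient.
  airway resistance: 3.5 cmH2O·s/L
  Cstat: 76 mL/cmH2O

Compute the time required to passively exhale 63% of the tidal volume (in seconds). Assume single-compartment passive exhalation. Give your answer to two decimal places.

τ = R × C = 3.5 × 76 mL/cmH2O = 3.5 × 0.076 L/cmH2O = 0.266 s.
Exhaled fraction f = 1 − e^(−t/τ) → t = −τ·ln(1 − f) = −0.266·ln(0.37) = 0.2645 s.

0.26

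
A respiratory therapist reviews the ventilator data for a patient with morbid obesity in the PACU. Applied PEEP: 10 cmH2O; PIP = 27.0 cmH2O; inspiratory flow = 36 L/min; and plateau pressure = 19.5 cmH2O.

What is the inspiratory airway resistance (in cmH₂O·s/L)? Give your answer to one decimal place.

Flow: 36 L/min ÷ 60 = 0.6 L/s.
Raw = (PIP − Pplat) / flow = (27.0 − 19.5) / 0.6 = 7.5 / 0.6 = 12.5 cmH2O·s/L.

12.5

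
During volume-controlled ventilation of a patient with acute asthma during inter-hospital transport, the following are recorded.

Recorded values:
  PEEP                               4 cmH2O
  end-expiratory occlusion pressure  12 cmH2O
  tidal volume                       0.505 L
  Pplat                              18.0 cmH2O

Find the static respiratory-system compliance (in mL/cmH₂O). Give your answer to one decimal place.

End-expiratory occlusion gives total PEEP = 12 cmH2O (intrinsic PEEP = 12 − 4 = 8). Use total PEEP for the elastic gradient.
Cstat = Vt / (Pplat − PEEPtotal) = 505 / (18.0 − 12) = 505 / 6.0 = 84.167 mL/cmH2O.

84.2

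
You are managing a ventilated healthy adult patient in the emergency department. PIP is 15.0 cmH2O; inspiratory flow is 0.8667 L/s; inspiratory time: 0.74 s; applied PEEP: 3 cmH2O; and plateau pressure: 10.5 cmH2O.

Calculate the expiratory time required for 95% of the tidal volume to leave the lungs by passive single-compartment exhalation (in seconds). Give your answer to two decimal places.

1.33

Vt = flow × Ti = 0.8667 L/s × 0.74 s × 1000 mL/L = 641.36 mL.
R = (PIP − Pplat)/V̇ = (15.0 − 10.5) / 0.8667 = 4.5/0.8667 = 5.192 cmH2O·s/L.
C = Vt/(Pplat − PEEP) = 641.36 / (10.5 − 3) = 641.36/7.5 = 85.515 mL/cmH2O.
τ = R × C = 5.192 × 0.08552 L/cmH2O = 0.444 s.
t = −τ·ln(1 − 0.95) = −0.444·ln(0.05) = 1.33 s.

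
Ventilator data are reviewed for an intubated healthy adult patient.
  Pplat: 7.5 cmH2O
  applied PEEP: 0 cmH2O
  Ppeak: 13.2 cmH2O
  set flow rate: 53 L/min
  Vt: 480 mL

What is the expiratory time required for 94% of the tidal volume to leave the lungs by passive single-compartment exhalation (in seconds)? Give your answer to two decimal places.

Flow: 53 L/min ÷ 60 = 0.8833 L/s.
R = (PIP − Pplat)/V̇ = (13.2 − 7.5) / 0.8833 = 5.7/0.8833 = 6.453 cmH2O·s/L.
C = Vt/(Pplat − PEEP) = 480.0 / (7.5 − 0) = 480.0/7.5 = 64.0 mL/cmH2O.
τ = R × C = 6.453 × 0.064 L/cmH2O = 0.413 s.
t = −τ·ln(1 − 0.94) = −0.413·ln(0.06) = 1.162 s.

1.16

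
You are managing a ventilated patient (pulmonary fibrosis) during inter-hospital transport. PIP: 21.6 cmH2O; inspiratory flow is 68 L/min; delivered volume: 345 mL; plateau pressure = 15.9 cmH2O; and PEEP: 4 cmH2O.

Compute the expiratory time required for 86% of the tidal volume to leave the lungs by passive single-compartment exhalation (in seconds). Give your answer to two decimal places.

0.29

Flow: 68 L/min ÷ 60 = 1.1333 L/s.
R = (PIP − Pplat)/V̇ = (21.6 − 15.9) / 1.1333 = 5.7/1.1333 = 5.03 cmH2O·s/L.
C = Vt/(Pplat − PEEP) = 345.0 / (15.9 − 4) = 345.0/11.9 = 28.992 mL/cmH2O.
τ = R × C = 5.03 × 0.02899 L/cmH2O = 0.1458 s.
t = −τ·ln(1 − 0.86) = −0.1458·ln(0.14) = 0.2867 s.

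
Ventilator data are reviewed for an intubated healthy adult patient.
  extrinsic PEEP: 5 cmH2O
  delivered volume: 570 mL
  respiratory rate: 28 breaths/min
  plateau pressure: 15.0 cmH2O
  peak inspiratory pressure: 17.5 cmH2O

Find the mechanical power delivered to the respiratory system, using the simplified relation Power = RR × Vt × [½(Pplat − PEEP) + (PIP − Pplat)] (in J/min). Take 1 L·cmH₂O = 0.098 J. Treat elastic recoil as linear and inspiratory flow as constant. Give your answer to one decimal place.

Per-breath work = Vt × [½(Pplat−PEEP) + (PIP−Pplat)] = 0.570 × [0.5×10.0 + 2.5] = 0.570 × 7.5 = 4.275 L·cmH2O.
Power = 28 × 4.275 = 119.7 L·cmH2O/min.
× 0.098 J/(L·cmH2O) → 11.731 J/min.

11.7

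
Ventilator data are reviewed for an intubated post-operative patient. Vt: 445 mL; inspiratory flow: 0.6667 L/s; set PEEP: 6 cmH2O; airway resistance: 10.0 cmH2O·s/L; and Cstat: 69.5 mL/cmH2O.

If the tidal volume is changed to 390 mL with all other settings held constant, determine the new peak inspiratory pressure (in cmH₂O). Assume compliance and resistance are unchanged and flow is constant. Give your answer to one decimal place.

PIP = Vt/C + R·V̇ + PEEP (constant-flow equation of motion).
Only the elastic term changes: ΔPIP = ΔVt / C = (390 − 445) / 69.5 = -0.7914 cmH2O.
Original PIP = 445/69.5 + 10.0×0.6667 + 6 = 19.07 cmH2O; new PIP = 19.07 + (-0.7914) = 18.279 cmH2O.

18.3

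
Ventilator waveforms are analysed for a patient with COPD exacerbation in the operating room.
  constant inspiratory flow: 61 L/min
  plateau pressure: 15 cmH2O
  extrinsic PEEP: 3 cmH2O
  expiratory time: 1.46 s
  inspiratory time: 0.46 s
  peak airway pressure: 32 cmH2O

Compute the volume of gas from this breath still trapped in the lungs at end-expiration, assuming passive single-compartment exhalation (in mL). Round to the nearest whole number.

Flow: 61 L/min ÷ 60 = 1.0167 L/s.
Vt = flow × Ti = 1.0167 L/s × 0.46 s × 1000 mL/L = 467.68 mL.
R = (PIP − Pplat)/V̇ = (32 − 15) / 1.0167 = 17.0/1.0167 = 16.721 cmH2O·s/L.
C = Vt/(Pplat − PEEP) = 467.68 / (15 − 3) = 467.68/12.0 = 38.973 mL/cmH2O.
τ = R × C = 16.721 × 0.03897 L/cmH2O = 0.6516 s.
Fraction remaining = e^(−Te/τ) = e^(−1.46/0.6516) = 0.1064.
Trapped volume = 467.68 × 0.1064 = 49.761 mL.

50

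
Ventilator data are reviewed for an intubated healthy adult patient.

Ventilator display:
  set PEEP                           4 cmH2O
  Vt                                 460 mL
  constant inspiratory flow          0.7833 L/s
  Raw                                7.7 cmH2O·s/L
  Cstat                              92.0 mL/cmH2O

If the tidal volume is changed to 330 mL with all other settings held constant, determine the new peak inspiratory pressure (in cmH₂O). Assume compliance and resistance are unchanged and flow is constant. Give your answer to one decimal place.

13.6

PIP = Vt/C + R·V̇ + PEEP (constant-flow equation of motion).
Only the elastic term changes: ΔPIP = ΔVt / C = (330 − 460) / 92.0 = -1.413 cmH2O.
Original PIP = 460/92.0 + 7.7×0.7833 + 4 = 15.031 cmH2O; new PIP = 15.031 + (-1.413) = 13.618 cmH2O.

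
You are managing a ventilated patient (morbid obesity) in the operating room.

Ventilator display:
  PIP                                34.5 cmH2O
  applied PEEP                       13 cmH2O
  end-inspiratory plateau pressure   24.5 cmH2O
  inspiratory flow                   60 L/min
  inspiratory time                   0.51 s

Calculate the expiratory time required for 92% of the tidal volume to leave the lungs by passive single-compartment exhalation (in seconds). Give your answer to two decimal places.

Flow: 60 L/min ÷ 60 = 1 L/s.
Vt = flow × Ti = 1 L/s × 0.51 s × 1000 mL/L = 510.0 mL.
R = (PIP − Pplat)/V̇ = (34.5 − 24.5) / 1 = 10.0/1 = 10.0 cmH2O·s/L.
C = Vt/(Pplat − PEEP) = 510.0 / (24.5 − 13) = 510.0/11.5 = 44.348 mL/cmH2O.
τ = R × C = 10.0 × 0.04435 L/cmH2O = 0.4435 s.
t = −τ·ln(1 − 0.92) = −0.4435·ln(0.08) = 1.12 s.

1.12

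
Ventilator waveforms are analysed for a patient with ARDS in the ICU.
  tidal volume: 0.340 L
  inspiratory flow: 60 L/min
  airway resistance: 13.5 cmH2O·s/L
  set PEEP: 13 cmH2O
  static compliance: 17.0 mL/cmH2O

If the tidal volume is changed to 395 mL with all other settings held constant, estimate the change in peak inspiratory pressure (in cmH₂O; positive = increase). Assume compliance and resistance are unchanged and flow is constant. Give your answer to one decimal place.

PIP = Vt/C + R·V̇ + PEEP (constant-flow equation of motion).
Only the elastic term changes: ΔPIP = ΔVt / C = (395 − 340) / 17.0 = 3.235 cmH2O.

3.2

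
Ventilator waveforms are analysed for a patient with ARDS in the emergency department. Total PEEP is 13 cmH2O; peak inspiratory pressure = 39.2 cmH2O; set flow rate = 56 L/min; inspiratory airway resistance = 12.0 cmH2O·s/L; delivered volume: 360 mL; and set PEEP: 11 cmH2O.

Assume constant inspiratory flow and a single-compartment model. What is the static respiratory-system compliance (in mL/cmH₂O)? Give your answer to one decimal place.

Flow: 56 L/min ÷ 60 = 0.9333 L/s.
Total PEEP = 13 cmH2O (set 11 + intrinsic 2); this is the baseline alveolar pressure.
Equation of motion (constant flow): PIP = Vt/C + R·V̇ + PEEP.
Vt/C = PIP − R·V̇ − PEEP = 39.2 − 12.0×0.9333 − 13 = 39.2 − 11.2 − 13 = 15.0 cmH2O.
C = Vt / 15.0 = 360 / 15.0 = 24.0 mL/cmH2O.

24.0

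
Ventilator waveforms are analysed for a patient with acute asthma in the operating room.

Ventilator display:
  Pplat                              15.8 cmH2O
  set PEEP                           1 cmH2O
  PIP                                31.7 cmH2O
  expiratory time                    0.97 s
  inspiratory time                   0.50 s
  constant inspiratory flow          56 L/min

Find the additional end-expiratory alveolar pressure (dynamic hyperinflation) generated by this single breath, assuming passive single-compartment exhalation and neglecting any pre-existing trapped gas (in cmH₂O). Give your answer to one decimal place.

Flow: 56 L/min ÷ 60 = 0.9333 L/s.
Vt = flow × Ti = 0.9333 L/s × 0.50 s × 1000 mL/L = 466.65 mL.
R = (PIP − Pplat)/V̇ = (31.7 − 15.8) / 0.9333 = 15.9/0.9333 = 17.036 cmH2O·s/L.
C = Vt/(Pplat − PEEP) = 466.65 / (15.8 − 1) = 466.65/14.8 = 31.53 mL/cmH2O.
τ = R × C = 17.036 × 0.03153 L/cmH2O = 0.5371 s.
Fraction remaining = e^(−Te/τ) = e^(−0.97/0.5371) = 0.1643; trapped volume = 466.65 × 0.1643 = 76.671 mL.
Additional alveolar pressure from trapping ≈ V_trapped / C = 76.671 / 31.53 = 2.432 cmH2O.

2.4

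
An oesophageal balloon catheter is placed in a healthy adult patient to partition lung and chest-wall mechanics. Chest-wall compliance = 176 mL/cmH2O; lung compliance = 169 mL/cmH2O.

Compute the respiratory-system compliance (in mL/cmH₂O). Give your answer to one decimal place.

86.2

Lung and chest wall are elastances in series: 1/Crs = 1/CL + 1/Ccw.
1/Crs = 1/169 + 1/176 = 0.0116.
Crs = 86.207 mL/cmH2O.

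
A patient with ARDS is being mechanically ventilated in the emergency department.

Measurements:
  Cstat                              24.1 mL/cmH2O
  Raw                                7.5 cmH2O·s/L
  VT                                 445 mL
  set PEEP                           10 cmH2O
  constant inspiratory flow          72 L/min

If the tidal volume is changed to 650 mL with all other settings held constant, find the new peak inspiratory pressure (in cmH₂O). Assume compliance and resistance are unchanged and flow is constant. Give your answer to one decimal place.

Flow: 72 L/min ÷ 60 = 1.2 L/s.
PIP = Vt/C + R·V̇ + PEEP (constant-flow equation of motion).
Only the elastic term changes: ΔPIP = ΔVt / C = (650 − 445) / 24.1 = 8.506 cmH2O.
Original PIP = 445/24.1 + 7.5×1.2 + 10 = 37.465 cmH2O; new PIP = 37.465 + (8.506) = 45.971 cmH2O.

46.0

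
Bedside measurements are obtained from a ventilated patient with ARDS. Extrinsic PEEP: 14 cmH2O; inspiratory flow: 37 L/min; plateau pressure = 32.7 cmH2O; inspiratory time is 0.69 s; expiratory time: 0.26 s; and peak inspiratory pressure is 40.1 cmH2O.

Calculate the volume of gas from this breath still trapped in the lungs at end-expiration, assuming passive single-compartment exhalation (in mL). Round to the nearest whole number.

Flow: 37 L/min ÷ 60 = 0.6167 L/s.
Vt = flow × Ti = 0.6167 L/s × 0.69 s × 1000 mL/L = 425.52 mL.
R = (PIP − Pplat)/V̇ = (40.1 − 32.7) / 0.6167 = 7.4/0.6167 = 11.999 cmH2O·s/L.
C = Vt/(Pplat − PEEP) = 425.52 / (32.7 − 14) = 425.52/18.7 = 22.755 mL/cmH2O.
τ = R × C = 11.999 × 0.02276 L/cmH2O = 0.2731 s.
Fraction remaining = e^(−Te/τ) = e^(−0.26/0.2731) = 0.386.
Trapped volume = 425.52 × 0.386 = 164.25 mL.

164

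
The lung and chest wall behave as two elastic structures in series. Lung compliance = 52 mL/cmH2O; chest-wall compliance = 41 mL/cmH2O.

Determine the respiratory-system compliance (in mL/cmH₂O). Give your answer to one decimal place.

22.9

Lung and chest wall are elastances in series: 1/Crs = 1/CL + 1/Ccw.
1/Crs = 1/52 + 1/41 = 0.04362.
Crs = 22.925 mL/cmH2O.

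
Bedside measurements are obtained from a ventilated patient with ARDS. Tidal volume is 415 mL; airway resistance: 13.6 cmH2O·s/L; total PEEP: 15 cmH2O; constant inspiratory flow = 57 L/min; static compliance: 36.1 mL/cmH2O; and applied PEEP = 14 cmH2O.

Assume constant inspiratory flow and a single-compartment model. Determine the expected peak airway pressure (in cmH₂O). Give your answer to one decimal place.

Flow: 57 L/min ÷ 60 = 0.95 L/s.
Total PEEP = 15 cmH2O (set 14 + intrinsic 1); this is the baseline alveolar pressure.
Equation of motion (constant flow): PIP = Vt/C + R·V̇ + PEEP.
PIP = 415/36.1 + 13.6×0.95 + 15 = 11.496 + 12.92 + 15 = 39.416 cmH2O.

39.4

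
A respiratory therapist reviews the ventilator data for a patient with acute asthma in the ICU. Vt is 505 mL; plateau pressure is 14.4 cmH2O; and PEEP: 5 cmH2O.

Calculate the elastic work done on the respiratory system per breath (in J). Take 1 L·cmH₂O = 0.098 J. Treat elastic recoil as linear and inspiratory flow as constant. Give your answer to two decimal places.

0.23

Elastic work ≈ ½ × (Pplat − PEEP) × Vt = 0.5 × (14.4 − 5) × 0.505 L = 0.5 × 9.4 × 0.505 = 2.374 L·cmH2O.
× 0.098 J/(L·cmH2O) → 0.2327 J.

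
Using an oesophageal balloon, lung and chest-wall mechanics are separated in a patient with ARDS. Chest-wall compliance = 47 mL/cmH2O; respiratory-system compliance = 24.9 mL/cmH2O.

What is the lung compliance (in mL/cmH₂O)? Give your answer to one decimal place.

1/CL = 1/Crs − 1/Ccw.
1/CL = 1/24.9 − 1/47 = 0.01888.
CL = 52.966 mL/cmH2O.

53.0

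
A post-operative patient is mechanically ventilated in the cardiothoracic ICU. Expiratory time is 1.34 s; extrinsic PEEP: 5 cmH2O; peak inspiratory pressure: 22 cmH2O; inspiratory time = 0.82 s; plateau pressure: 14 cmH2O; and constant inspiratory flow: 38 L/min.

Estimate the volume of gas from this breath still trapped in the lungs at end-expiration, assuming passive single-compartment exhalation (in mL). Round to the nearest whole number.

83

Flow: 38 L/min ÷ 60 = 0.6333 L/s.
Vt = flow × Ti = 0.6333 L/s × 0.82 s × 1000 mL/L = 519.31 mL.
R = (PIP − Pplat)/V̇ = (22 − 14) / 0.6333 = 8.0/0.6333 = 12.632 cmH2O·s/L.
C = Vt/(Pplat − PEEP) = 519.31 / (14 − 5) = 519.31/9.0 = 57.701 mL/cmH2O.
τ = R × C = 12.632 × 0.0577 L/cmH2O = 0.7289 s.
Fraction remaining = e^(−Te/τ) = e^(−1.34/0.7289) = 0.1591.
Trapped volume = 519.31 × 0.1591 = 82.622 mL.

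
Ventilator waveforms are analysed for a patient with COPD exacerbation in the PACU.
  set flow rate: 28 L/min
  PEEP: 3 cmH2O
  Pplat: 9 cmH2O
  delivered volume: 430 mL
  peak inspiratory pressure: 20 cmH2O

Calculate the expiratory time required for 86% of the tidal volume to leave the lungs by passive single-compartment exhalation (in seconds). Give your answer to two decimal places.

Flow: 28 L/min ÷ 60 = 0.4667 L/s.
R = (PIP − Pplat)/V̇ = (20 − 9) / 0.4667 = 11.0/0.4667 = 23.57 cmH2O·s/L.
C = Vt/(Pplat − PEEP) = 430.0 / (9 − 3) = 430.0/6.0 = 71.667 mL/cmH2O.
τ = R × C = 23.57 × 0.07167 L/cmH2O = 1.689 s.
t = −τ·ln(1 − 0.86) = −1.689·ln(0.14) = 3.321 s.

3.32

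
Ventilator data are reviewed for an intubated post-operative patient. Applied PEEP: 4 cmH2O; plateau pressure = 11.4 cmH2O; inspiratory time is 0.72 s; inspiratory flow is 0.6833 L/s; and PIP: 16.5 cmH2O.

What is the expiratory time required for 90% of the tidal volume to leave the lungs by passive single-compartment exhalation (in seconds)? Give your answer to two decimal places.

1.14

Vt = flow × Ti = 0.6833 L/s × 0.72 s × 1000 mL/L = 491.98 mL.
R = (PIP − Pplat)/V̇ = (16.5 − 11.4) / 0.6833 = 5.1/0.6833 = 7.464 cmH2O·s/L.
C = Vt/(Pplat − PEEP) = 491.98 / (11.4 − 4) = 491.98/7.4 = 66.484 mL/cmH2O.
τ = R × C = 7.464 × 0.06648 L/cmH2O = 0.4962 s.
t = −τ·ln(1 − 0.90) = −0.4962·ln(0.1) = 1.143 s.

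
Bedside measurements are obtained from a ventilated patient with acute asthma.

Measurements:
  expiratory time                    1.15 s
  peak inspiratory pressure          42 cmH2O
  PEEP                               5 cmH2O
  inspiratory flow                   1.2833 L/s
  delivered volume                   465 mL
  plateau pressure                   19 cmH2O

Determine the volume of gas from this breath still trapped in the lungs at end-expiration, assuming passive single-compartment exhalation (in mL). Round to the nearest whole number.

R = (PIP − Pplat)/V̇ = (42 − 19) / 1.2833 = 23.0/1.2833 = 17.923 cmH2O·s/L.
C = Vt/(Pplat − PEEP) = 465.0 / (19 − 5) = 465.0/14.0 = 33.214 mL/cmH2O.
τ = R × C = 17.923 × 0.03321 L/cmH2O = 0.5952 s.
Fraction remaining = e^(−Te/τ) = e^(−1.15/0.5952) = 0.1448.
Trapped volume = 465.0 × 0.1448 = 67.332 mL.

67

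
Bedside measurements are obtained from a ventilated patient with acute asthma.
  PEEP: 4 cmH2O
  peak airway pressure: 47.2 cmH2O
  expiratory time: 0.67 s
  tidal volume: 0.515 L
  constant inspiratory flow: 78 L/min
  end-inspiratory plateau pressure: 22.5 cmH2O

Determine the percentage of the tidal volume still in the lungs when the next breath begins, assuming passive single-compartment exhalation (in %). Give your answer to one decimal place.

28.2

Flow: 78 L/min ÷ 60 = 1.3 L/s.
R = (PIP − Pplat)/V̇ = (47.2 − 22.5) / 1.3 = 24.7/1.3 = 19.0 cmH2O·s/L.
C = Vt/(Pplat − PEEP) = 515.0 / (22.5 − 4) = 515.0/18.5 = 27.838 mL/cmH2O.
τ = R × C = 19.0 × 0.02784 L/cmH2O = 0.529 s.
Fraction remaining at end-expiration = e^(−Te/τ) = e^(−0.67/0.529) = 0.2818 → 28.18%.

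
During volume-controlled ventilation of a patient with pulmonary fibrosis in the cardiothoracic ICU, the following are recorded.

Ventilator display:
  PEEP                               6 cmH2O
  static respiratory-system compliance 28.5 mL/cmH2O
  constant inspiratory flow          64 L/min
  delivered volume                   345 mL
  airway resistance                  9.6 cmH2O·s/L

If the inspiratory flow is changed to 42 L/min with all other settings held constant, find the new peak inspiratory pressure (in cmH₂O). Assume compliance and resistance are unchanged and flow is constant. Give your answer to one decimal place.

Flow: 64 L/min ÷ 60 = 1.0667 L/s.
New flow: 42 L/min ÷ 60 = 0.7 L/s.
PIP = Vt/C + R·V̇ + PEEP (constant-flow equation of motion).
Only the resistive term changes: ΔPIP = R × ΔV̇ = 9.6 × (0.7 − 1.0667) = 9.6 × -0.3667 = -3.52 cmH2O.
Original PIP = 345/28.5 + 9.6×1.0667 + 6 = 28.346 cmH2O; new PIP = 28.346 + (-3.52) = 24.826 cmH2O.

24.8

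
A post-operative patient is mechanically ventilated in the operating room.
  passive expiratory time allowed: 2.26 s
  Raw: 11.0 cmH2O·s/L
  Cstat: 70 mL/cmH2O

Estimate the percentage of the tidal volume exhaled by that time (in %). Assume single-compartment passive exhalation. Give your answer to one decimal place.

94.7

τ = R × C = 11.0 × 70 mL/cmH2O = 11.0 × 0.070 L/cmH2O = 0.77 s.
Passive exhalation: V(t)/V₀ = e^(−t/τ) = e^(−2.26/0.77) = 0.05313.
Fraction exhaled = 1 − 0.05313 = 0.9469 → 94.69%.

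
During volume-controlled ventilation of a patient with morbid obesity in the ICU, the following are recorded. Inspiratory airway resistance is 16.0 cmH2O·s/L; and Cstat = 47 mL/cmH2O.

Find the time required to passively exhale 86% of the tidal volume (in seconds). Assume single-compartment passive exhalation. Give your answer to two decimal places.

τ = R × C = 16.0 × 47 mL/cmH2O = 16.0 × 0.047 L/cmH2O = 0.752 s.
Exhaled fraction f = 1 − e^(−t/τ) → t = −τ·ln(1 − f) = −0.752·ln(0.14) = 1.479 s.

1.48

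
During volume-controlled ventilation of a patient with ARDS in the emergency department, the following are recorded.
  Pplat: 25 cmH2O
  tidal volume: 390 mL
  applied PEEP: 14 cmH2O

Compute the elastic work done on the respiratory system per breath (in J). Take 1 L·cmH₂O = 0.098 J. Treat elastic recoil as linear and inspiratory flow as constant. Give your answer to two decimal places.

0.21

Elastic work ≈ ½ × (Pplat − PEEP) × Vt = 0.5 × (25 − 14) × 0.390 L = 0.5 × 11.0 × 0.390 = 2.145 L·cmH2O.
× 0.098 J/(L·cmH2O) → 0.2102 J.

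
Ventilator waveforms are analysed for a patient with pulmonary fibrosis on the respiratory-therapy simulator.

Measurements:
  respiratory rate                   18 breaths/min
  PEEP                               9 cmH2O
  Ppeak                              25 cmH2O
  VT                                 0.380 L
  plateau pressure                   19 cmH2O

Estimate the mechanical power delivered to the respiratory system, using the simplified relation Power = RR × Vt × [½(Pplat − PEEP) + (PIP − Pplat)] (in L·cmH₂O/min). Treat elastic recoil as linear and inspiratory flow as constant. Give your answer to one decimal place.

75.2

Per-breath work = Vt × [½(Pplat−PEEP) + (PIP−Pplat)] = 0.380 × [0.5×10.0 + 6.0] = 0.380 × 11.0 = 4.18 L·cmH2O.
Power = 18 × 4.18 = 75.24 L·cmH2O/min.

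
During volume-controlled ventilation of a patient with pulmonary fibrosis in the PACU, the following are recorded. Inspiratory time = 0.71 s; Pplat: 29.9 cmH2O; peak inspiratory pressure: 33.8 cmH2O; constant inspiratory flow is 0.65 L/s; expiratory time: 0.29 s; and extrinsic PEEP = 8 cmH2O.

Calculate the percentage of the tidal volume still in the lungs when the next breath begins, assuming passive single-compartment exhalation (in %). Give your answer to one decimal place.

10.1

Vt = flow × Ti = 0.65 L/s × 0.71 s × 1000 mL/L = 461.5 mL.
R = (PIP − Pplat)/V̇ = (33.8 − 29.9) / 0.65 = 3.9/0.65 = 6.0 cmH2O·s/L.
C = Vt/(Pplat − PEEP) = 461.5 / (29.9 − 8) = 461.5/21.9 = 21.073 mL/cmH2O.
τ = R × C = 6.0 × 0.02107 L/cmH2O = 0.1264 s.
Fraction remaining at end-expiration = e^(−Te/τ) = e^(−0.29/0.1264) = 0.1008 → 10.08%.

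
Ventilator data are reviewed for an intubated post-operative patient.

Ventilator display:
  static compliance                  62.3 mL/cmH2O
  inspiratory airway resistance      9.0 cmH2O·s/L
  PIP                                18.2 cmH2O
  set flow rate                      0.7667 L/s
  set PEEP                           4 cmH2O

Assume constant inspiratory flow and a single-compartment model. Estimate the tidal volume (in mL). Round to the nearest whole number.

455

Equation of motion (constant flow): PIP = Vt/C + R·V̇ + PEEP.
Vt/C = PIP − R·V̇ − PEEP = 18.2 − 6.9 − 4 = 7.3 cmH2O.
Vt = C × 7.3 = 62.3 × 7.3 = 454.79 mL.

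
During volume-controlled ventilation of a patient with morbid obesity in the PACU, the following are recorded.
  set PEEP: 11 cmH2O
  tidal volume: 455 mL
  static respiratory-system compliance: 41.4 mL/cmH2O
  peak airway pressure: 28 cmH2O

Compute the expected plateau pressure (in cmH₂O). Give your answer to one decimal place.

22.0

Pplat = PEEP + Vt / Cstat = 11 + 455 / 41.4 = 11 + 10.99 = 21.99 cmH2O.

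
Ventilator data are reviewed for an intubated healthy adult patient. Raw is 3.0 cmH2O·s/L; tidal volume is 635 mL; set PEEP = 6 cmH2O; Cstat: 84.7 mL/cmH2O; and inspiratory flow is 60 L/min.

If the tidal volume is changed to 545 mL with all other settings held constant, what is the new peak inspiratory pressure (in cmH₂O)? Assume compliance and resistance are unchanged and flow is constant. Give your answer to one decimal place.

Flow: 60 L/min ÷ 60 = 1 L/s.
PIP = Vt/C + R·V̇ + PEEP (constant-flow equation of motion).
Only the elastic term changes: ΔPIP = ΔVt / C = (545 − 635) / 84.7 = -1.063 cmH2O.
Original PIP = 635/84.7 + 3.0×1 + 6 = 16.497 cmH2O; new PIP = 16.497 + (-1.063) = 15.434 cmH2O.

15.4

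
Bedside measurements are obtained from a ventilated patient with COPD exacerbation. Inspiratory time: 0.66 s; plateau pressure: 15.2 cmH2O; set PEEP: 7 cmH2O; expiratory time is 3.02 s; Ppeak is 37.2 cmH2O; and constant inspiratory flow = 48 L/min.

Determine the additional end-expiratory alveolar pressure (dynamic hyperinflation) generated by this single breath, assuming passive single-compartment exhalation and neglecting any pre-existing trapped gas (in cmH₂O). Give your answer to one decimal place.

Flow: 48 L/min ÷ 60 = 0.8 L/s.
Vt = flow × Ti = 0.8 L/s × 0.66 s × 1000 mL/L = 528.0 mL.
R = (PIP − Pplat)/V̇ = (37.2 − 15.2) / 0.8 = 22.0/0.8 = 27.5 cmH2O·s/L.
C = Vt/(Pplat − PEEP) = 528.0 / (15.2 − 7) = 528.0/8.2 = 64.39 mL/cmH2O.
τ = R × C = 27.5 × 0.06439 L/cmH2O = 1.771 s.
Fraction remaining = e^(−Te/τ) = e^(−3.02/1.771) = 0.1817; trapped volume = 528.0 × 0.1817 = 95.938 mL.
Additional alveolar pressure from trapping ≈ V_trapped / C = 95.938 / 64.39 = 1.49 cmH2O.

1.5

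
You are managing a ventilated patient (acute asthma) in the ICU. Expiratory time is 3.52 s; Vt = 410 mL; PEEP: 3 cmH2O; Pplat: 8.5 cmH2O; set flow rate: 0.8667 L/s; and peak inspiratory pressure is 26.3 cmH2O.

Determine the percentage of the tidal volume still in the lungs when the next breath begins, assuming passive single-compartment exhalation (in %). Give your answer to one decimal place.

10.0

R = (PIP − Pplat)/V̇ = (26.3 − 8.5) / 0.8667 = 17.8/0.8667 = 20.538 cmH2O·s/L.
C = Vt/(Pplat − PEEP) = 410.0 / (8.5 − 3) = 410.0/5.5 = 74.545 mL/cmH2O.
τ = R × C = 20.538 × 0.07455 L/cmH2O = 1.531 s.
Fraction remaining at end-expiration = e^(−Te/τ) = e^(−3.52/1.531) = 0.1003 → 10.03%.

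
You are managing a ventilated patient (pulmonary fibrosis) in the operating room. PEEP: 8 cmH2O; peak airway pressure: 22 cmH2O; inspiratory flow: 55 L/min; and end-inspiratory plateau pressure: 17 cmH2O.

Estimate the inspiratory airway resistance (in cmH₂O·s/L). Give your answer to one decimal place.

5.5

Flow: 55 L/min ÷ 60 = 0.9167 L/s.
Raw = (PIP − Pplat) / flow = (22 − 17) / 0.9167 = 5.0 / 0.9167 = 5.454 cmH2O·s/L.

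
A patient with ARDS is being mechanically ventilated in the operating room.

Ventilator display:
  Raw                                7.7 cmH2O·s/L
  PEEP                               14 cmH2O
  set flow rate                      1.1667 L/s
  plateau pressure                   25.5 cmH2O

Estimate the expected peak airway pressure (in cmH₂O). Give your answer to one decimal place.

PIP = Pplat + Raw × flow = 25.5 + 7.7 × 1.1667 = 25.5 + 8.984 = 34.484 cmH2O.

34.5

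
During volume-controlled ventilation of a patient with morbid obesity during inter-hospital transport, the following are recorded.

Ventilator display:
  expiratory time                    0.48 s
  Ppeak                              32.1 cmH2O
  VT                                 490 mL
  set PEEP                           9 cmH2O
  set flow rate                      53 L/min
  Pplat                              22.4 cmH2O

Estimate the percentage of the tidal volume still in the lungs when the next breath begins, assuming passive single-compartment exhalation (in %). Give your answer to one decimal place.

30.3

Flow: 53 L/min ÷ 60 = 0.8833 L/s.
R = (PIP − Pplat)/V̇ = (32.1 − 22.4) / 0.8833 = 9.7/0.8833 = 10.982 cmH2O·s/L.
C = Vt/(Pplat − PEEP) = 490.0 / (22.4 − 9) = 490.0/13.4 = 36.567 mL/cmH2O.
τ = R × C = 10.982 × 0.03657 L/cmH2O = 0.4016 s.
Fraction remaining at end-expiration = e^(−Te/τ) = e^(−0.48/0.4016) = 0.3026 → 30.26%.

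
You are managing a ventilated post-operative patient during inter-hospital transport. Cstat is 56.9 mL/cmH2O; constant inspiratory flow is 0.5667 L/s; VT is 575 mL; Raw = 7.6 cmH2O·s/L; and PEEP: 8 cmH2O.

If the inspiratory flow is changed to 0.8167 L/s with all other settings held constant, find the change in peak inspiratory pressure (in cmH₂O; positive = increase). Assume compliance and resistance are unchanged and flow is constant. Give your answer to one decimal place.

PIP = Vt/C + R·V̇ + PEEP (constant-flow equation of motion).
Only the resistive term changes: ΔPIP = R × ΔV̇ = 7.6 × (0.8167 − 0.5667) = 7.6 × 0.25 = 1.9 cmH2O.

1.9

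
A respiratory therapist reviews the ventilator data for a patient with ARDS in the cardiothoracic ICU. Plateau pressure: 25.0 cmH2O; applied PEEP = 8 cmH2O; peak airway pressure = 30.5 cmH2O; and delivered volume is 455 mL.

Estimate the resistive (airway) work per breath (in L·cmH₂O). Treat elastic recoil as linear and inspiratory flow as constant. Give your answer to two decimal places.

2.50

With constant inspiratory flow the resistive pressure is constant at PIP − Pplat = 30.5 − 25.0 = 5.5 cmH2O, so resistive work = 5.5 × 0.455 = 2.503 L·cmH2O.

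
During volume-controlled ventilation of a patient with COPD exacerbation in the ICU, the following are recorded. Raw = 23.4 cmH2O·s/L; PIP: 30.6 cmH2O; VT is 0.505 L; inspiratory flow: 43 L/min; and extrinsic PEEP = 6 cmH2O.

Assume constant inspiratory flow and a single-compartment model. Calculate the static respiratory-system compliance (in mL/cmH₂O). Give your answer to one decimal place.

Flow: 43 L/min ÷ 60 = 0.7167 L/s.
Equation of motion (constant flow): PIP = Vt/C + R·V̇ + PEEP.
Vt/C = PIP − R·V̇ − PEEP = 30.6 − 23.4×0.7167 − 6 = 30.6 − 16.771 − 6 = 7.829 cmH2O.
C = Vt / 7.829 = 505 / 7.829 = 64.504 mL/cmH2O.

64.5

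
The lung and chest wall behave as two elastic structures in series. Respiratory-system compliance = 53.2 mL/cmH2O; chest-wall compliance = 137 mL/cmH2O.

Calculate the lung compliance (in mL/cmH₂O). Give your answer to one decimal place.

1/CL = 1/Crs − 1/Ccw.
1/CL = 1/53.2 − 1/137 = 0.0115.
CL = 86.957 mL/cmH2O.

87.0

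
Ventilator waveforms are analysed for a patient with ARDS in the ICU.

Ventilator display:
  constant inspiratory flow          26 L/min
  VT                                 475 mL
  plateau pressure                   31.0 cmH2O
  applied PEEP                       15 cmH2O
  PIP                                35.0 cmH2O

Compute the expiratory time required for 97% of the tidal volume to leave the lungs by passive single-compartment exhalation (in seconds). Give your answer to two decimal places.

0.96

Flow: 26 L/min ÷ 60 = 0.4333 L/s.
R = (PIP − Pplat)/V̇ = (35.0 − 31.0) / 0.4333 = 4.0/0.4333 = 9.231 cmH2O·s/L.
C = Vt/(Pplat − PEEP) = 475.0 / (31.0 − 15) = 475.0/16.0 = 29.688 mL/cmH2O.
τ = R × C = 9.231 × 0.02969 L/cmH2O = 0.2741 s.
t = −τ·ln(1 − 0.97) = −0.2741·ln(0.03) = 0.9611 s.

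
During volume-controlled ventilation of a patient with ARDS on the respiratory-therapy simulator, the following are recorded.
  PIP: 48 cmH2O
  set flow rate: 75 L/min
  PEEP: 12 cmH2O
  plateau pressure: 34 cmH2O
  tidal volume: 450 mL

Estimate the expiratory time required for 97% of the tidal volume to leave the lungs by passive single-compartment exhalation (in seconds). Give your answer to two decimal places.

0.80

Flow: 75 L/min ÷ 60 = 1.25 L/s.
R = (PIP − Pplat)/V̇ = (48 − 34) / 1.25 = 14.0/1.25 = 11.2 cmH2O·s/L.
C = Vt/(Pplat − PEEP) = 450.0 / (34 − 12) = 450.0/22.0 = 20.455 mL/cmH2O.
τ = R × C = 11.2 × 0.02046 L/cmH2O = 0.2292 s.
t = −τ·ln(1 − 0.97) = −0.2292·ln(0.03) = 0.8037 s.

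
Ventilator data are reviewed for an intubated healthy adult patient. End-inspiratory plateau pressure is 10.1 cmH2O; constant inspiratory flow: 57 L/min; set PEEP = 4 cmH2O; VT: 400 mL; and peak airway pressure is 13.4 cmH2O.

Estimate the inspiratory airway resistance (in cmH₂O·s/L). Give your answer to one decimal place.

3.5

Flow: 57 L/min ÷ 60 = 0.95 L/s.
Raw = (PIP − Pplat) / flow = (13.4 − 10.1) / 0.95 = 3.3 / 0.95 = 3.474 cmH2O·s/L.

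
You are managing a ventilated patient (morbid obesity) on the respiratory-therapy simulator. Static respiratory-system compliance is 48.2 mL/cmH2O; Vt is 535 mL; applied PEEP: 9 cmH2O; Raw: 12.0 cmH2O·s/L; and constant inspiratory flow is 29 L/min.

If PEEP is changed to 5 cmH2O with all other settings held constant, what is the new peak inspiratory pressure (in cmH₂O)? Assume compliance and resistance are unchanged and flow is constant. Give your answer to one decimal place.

21.9

Flow: 29 L/min ÷ 60 = 0.4833 L/s.
PIP = Vt/C + R·V̇ + PEEP (constant-flow equation of motion).
Only the baseline term changes: ΔPIP = ΔPEEP = 5 − 9 = -4.0 cmH2O.
Original PIP = 535/48.2 + 12.0×0.4833 + 9 = 25.899 cmH2O; new PIP = 25.899 + (-4.0) = 21.899 cmH2O.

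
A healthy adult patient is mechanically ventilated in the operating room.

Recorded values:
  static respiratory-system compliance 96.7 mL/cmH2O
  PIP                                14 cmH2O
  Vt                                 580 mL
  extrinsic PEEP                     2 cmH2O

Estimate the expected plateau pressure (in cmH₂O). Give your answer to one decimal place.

Pplat = PEEP + Vt / Cstat = 2 + 580 / 96.7 = 2 + 5.998 = 7.998 cmH2O.

8.0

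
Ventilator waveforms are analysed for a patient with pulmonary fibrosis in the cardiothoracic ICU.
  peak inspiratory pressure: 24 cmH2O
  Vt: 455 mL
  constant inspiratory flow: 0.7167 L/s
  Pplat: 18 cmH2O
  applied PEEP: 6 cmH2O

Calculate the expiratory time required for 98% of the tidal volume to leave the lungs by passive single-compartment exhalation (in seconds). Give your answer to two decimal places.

R = (PIP − Pplat)/V̇ = (24 − 18) / 0.7167 = 6.0/0.7167 = 8.372 cmH2O·s/L.
C = Vt/(Pplat − PEEP) = 455.0 / (18 − 6) = 455.0/12.0 = 37.917 mL/cmH2O.
τ = R × C = 8.372 × 0.03792 L/cmH2O = 0.3175 s.
t = −τ·ln(1 − 0.98) = −0.3175·ln(0.02) = 1.242 s.

1.24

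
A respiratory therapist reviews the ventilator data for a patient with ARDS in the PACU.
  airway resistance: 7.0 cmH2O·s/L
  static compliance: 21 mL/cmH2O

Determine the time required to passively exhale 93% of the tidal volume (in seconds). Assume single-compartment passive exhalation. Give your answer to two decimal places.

0.39

τ = R × C = 7.0 × 21 mL/cmH2O = 7.0 × 0.021 L/cmH2O = 0.147 s.
Exhaled fraction f = 1 − e^(−t/τ) → t = −τ·ln(1 − f) = −0.147·ln(0.07) = 0.3909 s.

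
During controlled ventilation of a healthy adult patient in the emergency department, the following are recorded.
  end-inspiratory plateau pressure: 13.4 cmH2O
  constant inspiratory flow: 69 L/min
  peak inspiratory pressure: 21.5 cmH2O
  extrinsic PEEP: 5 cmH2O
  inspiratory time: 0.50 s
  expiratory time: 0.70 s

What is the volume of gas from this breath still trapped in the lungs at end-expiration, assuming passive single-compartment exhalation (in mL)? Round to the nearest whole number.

135

Flow: 69 L/min ÷ 60 = 1.15 L/s.
Vt = flow × Ti = 1.15 L/s × 0.50 s × 1000 mL/L = 575.0 mL.
R = (PIP − Pplat)/V̇ = (21.5 − 13.4) / 1.15 = 8.1/1.15 = 7.043 cmH2O·s/L.
C = Vt/(Pplat − PEEP) = 575.0 / (13.4 − 5) = 575.0/8.4 = 68.452 mL/cmH2O.
τ = R × C = 7.043 × 0.06845 L/cmH2O = 0.4821 s.
Fraction remaining = e^(−Te/τ) = e^(−0.70/0.4821) = 0.2341.
Trapped volume = 575.0 × 0.2341 = 134.61 mL.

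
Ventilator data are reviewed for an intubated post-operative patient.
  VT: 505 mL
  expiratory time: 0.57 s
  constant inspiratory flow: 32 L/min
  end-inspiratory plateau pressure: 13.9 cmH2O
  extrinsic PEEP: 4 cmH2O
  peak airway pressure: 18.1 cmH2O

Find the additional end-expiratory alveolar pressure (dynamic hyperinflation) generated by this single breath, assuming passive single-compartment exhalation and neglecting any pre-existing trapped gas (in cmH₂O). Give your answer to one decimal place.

Flow: 32 L/min ÷ 60 = 0.5333 L/s.
R = (PIP − Pplat)/V̇ = (18.1 − 13.9) / 0.5333 = 4.2/0.5333 = 7.875 cmH2O·s/L.
C = Vt/(Pplat − PEEP) = 505.0 / (13.9 − 4) = 505.0/9.9 = 51.01 mL/cmH2O.
τ = R × C = 7.875 × 0.05101 L/cmH2O = 0.4017 s.
Fraction remaining = e^(−Te/τ) = e^(−0.57/0.4017) = 0.242; trapped volume = 505.0 × 0.242 = 122.21 mL.
Additional alveolar pressure from trapping ≈ V_trapped / C = 122.21 / 51.01 = 2.396 cmH2O.

2.4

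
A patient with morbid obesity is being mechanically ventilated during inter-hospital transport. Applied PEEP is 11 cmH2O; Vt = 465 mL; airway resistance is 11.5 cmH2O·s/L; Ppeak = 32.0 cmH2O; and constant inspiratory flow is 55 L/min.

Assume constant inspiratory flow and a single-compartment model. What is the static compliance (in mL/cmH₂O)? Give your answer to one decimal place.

Flow: 55 L/min ÷ 60 = 0.9167 L/s.
Equation of motion (constant flow): PIP = Vt/C + R·V̇ + PEEP.
Vt/C = PIP − R·V̇ − PEEP = 32.0 − 11.5×0.9167 − 11 = 32.0 − 10.542 − 11 = 10.458 cmH2O.
C = Vt / 10.458 = 465 / 10.458 = 44.464 mL/cmH2O.

44.5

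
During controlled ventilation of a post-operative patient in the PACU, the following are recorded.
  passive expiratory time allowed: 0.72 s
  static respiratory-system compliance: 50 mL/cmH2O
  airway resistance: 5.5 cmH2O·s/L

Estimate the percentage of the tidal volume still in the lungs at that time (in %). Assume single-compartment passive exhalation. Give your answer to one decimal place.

7.3

τ = R × C = 5.5 × 50 mL/cmH2O = 5.5 × 0.050 L/cmH2O = 0.275 s.
Passive exhalation: V(t)/V₀ = e^(−t/τ) = e^(−0.72/0.275) = 0.07294.
Fraction remaining = 0.07294 → 7.294%.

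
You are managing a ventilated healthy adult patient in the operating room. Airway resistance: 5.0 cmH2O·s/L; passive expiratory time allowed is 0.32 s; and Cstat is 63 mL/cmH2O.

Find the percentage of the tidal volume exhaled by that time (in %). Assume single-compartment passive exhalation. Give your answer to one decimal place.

τ = R × C = 5.0 × 63 mL/cmH2O = 5.0 × 0.063 L/cmH2O = 0.315 s.
Passive exhalation: V(t)/V₀ = e^(−t/τ) = e^(−0.32/0.315) = 0.3621.
Fraction exhaled = 1 − 0.3621 = 0.6379 → 63.79%.

63.8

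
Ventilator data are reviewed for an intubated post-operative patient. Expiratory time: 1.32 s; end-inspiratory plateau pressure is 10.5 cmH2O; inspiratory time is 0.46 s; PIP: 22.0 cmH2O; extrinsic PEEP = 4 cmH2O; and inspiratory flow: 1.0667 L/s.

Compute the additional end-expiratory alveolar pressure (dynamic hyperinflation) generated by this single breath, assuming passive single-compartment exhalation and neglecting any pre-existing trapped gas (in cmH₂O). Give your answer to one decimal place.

1.3

Vt = flow × Ti = 1.0667 L/s × 0.46 s × 1000 mL/L = 490.68 mL.
R = (PIP − Pplat)/V̇ = (22.0 − 10.5) / 1.0667 = 11.5/1.0667 = 10.781 cmH2O·s/L.
C = Vt/(Pplat − PEEP) = 490.68 / (10.5 − 4) = 490.68/6.5 = 75.489 mL/cmH2O.
τ = R × C = 10.781 × 0.07549 L/cmH2O = 0.8139 s.
Fraction remaining = e^(−Te/τ) = e^(−1.32/0.8139) = 0.1975; trapped volume = 490.68 × 0.1975 = 96.909 mL.
Additional alveolar pressure from trapping ≈ V_trapped / C = 96.909 / 75.489 = 1.284 cmH2O.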